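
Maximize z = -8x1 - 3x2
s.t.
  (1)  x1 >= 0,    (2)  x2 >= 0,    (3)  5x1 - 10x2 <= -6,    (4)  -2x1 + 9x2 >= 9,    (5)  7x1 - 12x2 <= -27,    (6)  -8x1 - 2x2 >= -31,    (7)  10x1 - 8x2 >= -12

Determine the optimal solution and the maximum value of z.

Vertices and z = -8x1 - 3x2:
  (159/55, 433/110) → z = -3843/110
  (9/8, 93/32) → z = -567/32
  (8/3, 29/6) → z = -215/6

The optimum lies where 7x1 - 12x2 = -27 and 10x1 - 8x2 = -12.
Solving simultaneously gives x1 = 9/8, x2 = 93/32.

x1 = 9/8, x2 = 93/32, maximum z = -567/32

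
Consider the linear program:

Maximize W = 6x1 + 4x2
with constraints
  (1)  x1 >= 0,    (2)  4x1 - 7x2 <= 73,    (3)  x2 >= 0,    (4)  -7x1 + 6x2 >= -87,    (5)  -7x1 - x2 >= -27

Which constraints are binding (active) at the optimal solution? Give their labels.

(1) and (5)

Vertices and W = 6x1 + 4x2:
  (0, 0) → W = 0
  (0, 27) → W = 108
  (27/7, 0) → W = 162/7

The maximum is at (0, 27). Substituting into each constraint, equality holds for (1) and (5); the remaining constraints have slack.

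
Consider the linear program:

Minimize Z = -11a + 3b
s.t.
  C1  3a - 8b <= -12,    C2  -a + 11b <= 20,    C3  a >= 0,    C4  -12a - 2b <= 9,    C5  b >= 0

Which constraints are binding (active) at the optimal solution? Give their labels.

C1 and C2

Extreme points and Z = -11a + 3b:
  (28/25, 48/25) → Z = -164/25
  (0, 3/2) → Z = 9/2
  (0, 20/11) → Z = 60/11

The minimum is at (28/25, 48/25). Substituting into each constraint, equality holds for C1 and C2; the remaining constraints have slack.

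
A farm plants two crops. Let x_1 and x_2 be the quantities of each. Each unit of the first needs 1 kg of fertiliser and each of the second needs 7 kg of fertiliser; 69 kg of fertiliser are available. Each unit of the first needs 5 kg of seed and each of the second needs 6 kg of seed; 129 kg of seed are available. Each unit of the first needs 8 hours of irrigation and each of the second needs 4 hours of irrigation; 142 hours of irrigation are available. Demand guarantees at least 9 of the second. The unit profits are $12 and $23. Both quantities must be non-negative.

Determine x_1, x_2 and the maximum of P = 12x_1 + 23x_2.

Extreme points and P = 12x_1 + 23x_2:
  (0, 69/7) → P = 1587/7
  (0, 9) → P = 207
  (6, 9) → P = 279

x_1 = 6, x_2 = 9, maximum P = 279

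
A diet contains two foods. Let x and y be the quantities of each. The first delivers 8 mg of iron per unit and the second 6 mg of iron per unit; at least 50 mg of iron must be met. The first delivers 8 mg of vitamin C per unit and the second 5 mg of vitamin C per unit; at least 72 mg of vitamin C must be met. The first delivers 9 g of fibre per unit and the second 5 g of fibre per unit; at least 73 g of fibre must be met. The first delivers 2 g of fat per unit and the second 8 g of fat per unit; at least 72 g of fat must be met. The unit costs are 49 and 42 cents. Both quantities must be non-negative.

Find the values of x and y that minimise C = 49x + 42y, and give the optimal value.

Feasible corners and C = 49x + 42y:
  (0, 73/5) → C = 3066/5
  (36, 0) → C = 1764
  (1, 64/5) → C = 2933/5
  (4, 8) → C = 532
The feasible region is unbounded (it extends along (0, 1), (1, 0)), but C strictly increases along every unbounded feasible direction, so there is no improving ray and the minimum is attained at a vertex.

x = 4, y = 8, minimum C = 532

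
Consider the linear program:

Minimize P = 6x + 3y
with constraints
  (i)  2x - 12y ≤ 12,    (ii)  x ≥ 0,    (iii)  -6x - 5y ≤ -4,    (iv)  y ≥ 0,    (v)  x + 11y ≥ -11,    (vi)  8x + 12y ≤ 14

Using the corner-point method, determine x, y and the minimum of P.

x = 0, y = 4/5, minimum P = 12/5

Vertices and P = 6x + 3y:
  (0, 4/5) → P = 12/5
  (0, 7/6) → P = 7/2
  (2/3, 0) → P = 4
  (7/4, 0) → P = 21/2

The binding constraints are x = 0 and -6x - 5y = -4.
Solving simultaneously gives x = 0, y = 4/5.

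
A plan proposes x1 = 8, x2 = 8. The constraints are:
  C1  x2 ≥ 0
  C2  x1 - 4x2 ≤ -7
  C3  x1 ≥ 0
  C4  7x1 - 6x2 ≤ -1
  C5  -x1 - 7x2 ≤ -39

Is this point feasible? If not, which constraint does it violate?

not feasible — violates C4

Constraint C4: 7x1 - 6x2 = 8, which is not ≤ -1. All other constraints are satisfied.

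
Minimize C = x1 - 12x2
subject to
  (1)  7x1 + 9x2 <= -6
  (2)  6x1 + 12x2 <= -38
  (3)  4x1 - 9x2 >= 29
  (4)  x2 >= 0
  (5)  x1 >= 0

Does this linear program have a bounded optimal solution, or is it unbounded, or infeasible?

The boundaries 7x1 + 9x2 = -6 and 6x1 + 12x2 = -38 meet at (9, -23/3), but that point violates x2 ≥ 0. Every candidate vertex is excluded by some other constraint, so the feasible region is empty.

infeasible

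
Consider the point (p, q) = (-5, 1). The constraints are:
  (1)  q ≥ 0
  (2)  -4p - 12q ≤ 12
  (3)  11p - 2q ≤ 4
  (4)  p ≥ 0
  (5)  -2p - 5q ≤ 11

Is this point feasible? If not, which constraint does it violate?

not feasible — violates (4)

Constraint (4): p = -5, which is not ≥ 0. All other constraints are satisfied.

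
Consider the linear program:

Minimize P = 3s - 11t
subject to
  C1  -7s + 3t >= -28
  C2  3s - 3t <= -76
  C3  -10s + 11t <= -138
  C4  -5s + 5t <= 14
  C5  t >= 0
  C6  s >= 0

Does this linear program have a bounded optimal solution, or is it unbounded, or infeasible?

infeasible

Constraints 3s - 3t ≤ -76 and -5s + 5t ≤ 14 have parallel boundaries but demand opposite sides — no point can satisfy both, so the region is empty.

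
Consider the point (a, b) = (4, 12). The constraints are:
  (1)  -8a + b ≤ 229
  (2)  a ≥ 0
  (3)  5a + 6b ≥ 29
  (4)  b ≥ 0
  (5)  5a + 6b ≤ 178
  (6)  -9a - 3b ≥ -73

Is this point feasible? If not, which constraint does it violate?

feasible

(1): -20 ≤ 229 ✓
(2): 4 ≥ 0 ✓
(3): 92 ≥ 29 ✓
(4): 12 ≥ 0 ✓
(5): 92 ≤ 178 ✓
(6): -72 ≥ -73 ✓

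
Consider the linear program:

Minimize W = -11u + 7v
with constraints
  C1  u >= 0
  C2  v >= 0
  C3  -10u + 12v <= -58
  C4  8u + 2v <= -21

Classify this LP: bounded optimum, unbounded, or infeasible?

The boundaries u = 0 and 8u + 2v = -21 meet at (0, -21/2), but that point violates v ≥ 0. Every candidate vertex is excluded by some other constraint, so the feasible region is empty.

infeasible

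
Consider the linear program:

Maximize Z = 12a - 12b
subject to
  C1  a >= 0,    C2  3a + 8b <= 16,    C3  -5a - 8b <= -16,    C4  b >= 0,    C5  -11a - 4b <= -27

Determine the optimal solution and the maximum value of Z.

Feasible corners and Z = 12a - 12b:
  (16/3, 0) → Z = 64
  (2, 5/4) → Z = 9
  (16/5, 0) → Z = 192/5
  (38/17, 41/68) → Z = 333/17

a = 16/3, b = 0, maximum Z = 64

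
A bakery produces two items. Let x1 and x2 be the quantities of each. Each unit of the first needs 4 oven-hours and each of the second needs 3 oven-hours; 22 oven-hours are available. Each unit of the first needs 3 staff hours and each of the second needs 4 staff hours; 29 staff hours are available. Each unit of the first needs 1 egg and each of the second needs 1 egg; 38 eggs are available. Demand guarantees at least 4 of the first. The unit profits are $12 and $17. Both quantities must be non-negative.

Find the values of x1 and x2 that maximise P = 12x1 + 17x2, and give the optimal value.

The optimum lies where 4x1 + 3x2 = 22 and x1 = 4.
Solving simultaneously gives x1 = 4, x2 = 2.

x1 = 4, x2 = 2, maximum P = 82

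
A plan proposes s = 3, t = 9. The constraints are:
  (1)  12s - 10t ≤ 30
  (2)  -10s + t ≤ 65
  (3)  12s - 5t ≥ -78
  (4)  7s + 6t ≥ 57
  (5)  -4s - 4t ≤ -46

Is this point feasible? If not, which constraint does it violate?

(1): -54 ≤ 30 ✓
(2): -21 ≤ 65 ✓
(3): -9 ≥ -78 ✓
(4): 75 ≥ 57 ✓
(5): -48 ≤ -46 ✓

feasible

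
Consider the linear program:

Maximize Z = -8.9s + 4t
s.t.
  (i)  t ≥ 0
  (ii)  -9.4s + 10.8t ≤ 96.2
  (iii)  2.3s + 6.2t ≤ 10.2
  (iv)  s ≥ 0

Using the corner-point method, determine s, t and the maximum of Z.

Feasible corners and Z = -8.9s + 4t:
  (102/23, 0) → Z = -4539/115
  (0, 0) → Z = 0
  (0, 51/31) → Z = 204/31

s = 0, t = 51/31, maximum Z = 204/31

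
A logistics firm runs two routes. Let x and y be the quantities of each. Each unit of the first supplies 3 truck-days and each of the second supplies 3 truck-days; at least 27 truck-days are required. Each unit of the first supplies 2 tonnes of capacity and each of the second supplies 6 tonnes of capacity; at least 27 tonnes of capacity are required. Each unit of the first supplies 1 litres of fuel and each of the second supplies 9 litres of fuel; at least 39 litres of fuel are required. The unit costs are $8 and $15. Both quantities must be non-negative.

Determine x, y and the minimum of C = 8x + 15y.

Extreme points and C = 8x + 15y:
  (0, 9) → C = 135
  (39, 0) → C = 312
  (21/4, 15/4) → C = 393/4
The feasible region is unbounded (it extends along (0, 1), (1, 0)), but C strictly increases along every unbounded feasible direction, so there is no improving ray and the minimum is attained at a vertex.

The binding constraints are 3x + 3y = 27 and x + 9y = 39.
Solving simultaneously gives x = 21/4, y = 15/4.

x = 21/4, y = 15/4, minimum C = 393/4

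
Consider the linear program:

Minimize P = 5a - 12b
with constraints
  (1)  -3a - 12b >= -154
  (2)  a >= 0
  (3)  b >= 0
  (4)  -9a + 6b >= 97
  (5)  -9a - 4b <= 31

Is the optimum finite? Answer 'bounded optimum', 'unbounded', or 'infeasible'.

The boundaries -3a - 12b = -154 and a = 0 meet at (0, 77/6), but that point violates -9a + 6b ≥ 97. Every candidate vertex is excluded by some other constraint, so the feasible region is empty.

infeasible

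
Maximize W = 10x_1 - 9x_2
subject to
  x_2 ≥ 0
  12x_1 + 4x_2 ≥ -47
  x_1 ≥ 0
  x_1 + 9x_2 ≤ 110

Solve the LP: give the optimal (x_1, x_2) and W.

x_1 = 110, x_2 = 0, maximum W = 1100

Feasible corners and W = 10x_1 - 9x_2:
  (0, 0) → W = 0
  (110, 0) → W = 1100
  (0, 110/9) → W = -110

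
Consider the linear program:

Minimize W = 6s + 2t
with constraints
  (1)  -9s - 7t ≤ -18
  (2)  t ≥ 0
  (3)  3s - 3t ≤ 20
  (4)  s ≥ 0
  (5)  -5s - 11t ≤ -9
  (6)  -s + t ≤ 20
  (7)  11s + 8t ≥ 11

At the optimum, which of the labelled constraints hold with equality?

(1) and (4)

Corner points and W = 6s + 2t:
  (2, 0) → W = 12
  (0, 18/7) → W = 36/7
  (20/3, 0) → W = 40
  (0, 20) → W = 40
The feasible region is unbounded (it extends along (1, 1)), but W strictly increases along every unbounded feasible direction, so there is no improving ray and the minimum is attained at a vertex.

The minimum is at (0, 18/7). Substituting into each constraint, equality holds for (1) and (4); the remaining constraints have slack.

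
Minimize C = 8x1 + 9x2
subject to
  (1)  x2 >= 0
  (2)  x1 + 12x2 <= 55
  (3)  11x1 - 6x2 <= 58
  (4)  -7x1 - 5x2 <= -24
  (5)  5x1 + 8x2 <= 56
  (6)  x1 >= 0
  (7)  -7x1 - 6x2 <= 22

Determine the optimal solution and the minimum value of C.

x1 = 24/7, x2 = 0, minimum C = 192/7

Extreme points and C = 8x1 + 9x2:
  (58/11, 0) → C = 464/11
  (24/7, 0) → C = 192/7
  (13/79, 361/79) → C = 3353/79
  (58/13, 219/52) → C = 3827/52
  (400/59, 163/59) → C = 4667/59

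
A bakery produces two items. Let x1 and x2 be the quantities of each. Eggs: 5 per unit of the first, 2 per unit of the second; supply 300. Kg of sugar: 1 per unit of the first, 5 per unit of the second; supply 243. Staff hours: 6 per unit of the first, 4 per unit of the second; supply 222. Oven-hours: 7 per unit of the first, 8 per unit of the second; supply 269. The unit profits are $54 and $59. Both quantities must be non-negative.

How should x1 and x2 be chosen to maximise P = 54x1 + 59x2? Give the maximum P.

Corner points and P = 54x1 + 59x2:
  (0, 0) → P = 0
  (0, 269/8) → P = 15871/8
  (37, 0) → P = 1998
  (35, 3) → P = 2067

The optimum lies where 6x1 + 4x2 = 222 and 7x1 + 8x2 = 269.
Solving simultaneously gives x1 = 35, x2 = 3.

x1 = 35, x2 = 3, maximum P = 2067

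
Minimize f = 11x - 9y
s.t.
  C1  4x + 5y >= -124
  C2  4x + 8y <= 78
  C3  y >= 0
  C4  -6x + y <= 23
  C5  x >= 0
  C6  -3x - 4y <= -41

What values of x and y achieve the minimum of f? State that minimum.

x = 2, y = 35/4, minimum f = -227/4

Vertices and f = 11x - 9y:
  (39/2, 0) → f = 429/2
  (2, 35/4) → f = -227/4
  (41/3, 0) → f = 451/3

The binding constraints are 4x + 8y = 78 and -3x - 4y = -41.
Solving simultaneously gives x = 2, y = 35/4.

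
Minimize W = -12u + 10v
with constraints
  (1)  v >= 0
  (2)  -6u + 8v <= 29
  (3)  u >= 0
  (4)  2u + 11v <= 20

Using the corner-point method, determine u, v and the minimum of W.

u = 10, v = 0, minimum W = -120

Corner points and W = -12u + 10v:
  (0, 0) → W = 0
  (10, 0) → W = -120
  (0, 20/11) → W = 200/11

The optimum lies where v = 0 and 2u + 11v = 20.
Solving simultaneously gives u = 10, v = 0.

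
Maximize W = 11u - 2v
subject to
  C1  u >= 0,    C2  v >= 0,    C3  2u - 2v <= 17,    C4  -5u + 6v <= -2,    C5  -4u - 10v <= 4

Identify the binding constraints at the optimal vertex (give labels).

C3 and C4

Feasible corners and W = 11u - 2v:
  (17/2, 0) → W = 187/2
  (2/5, 0) → W = 22/5
  (49, 81/2) → W = 458

The maximum is at (49, 81/2). Substituting into each constraint, equality holds for C3 and C4; the remaining constraints have slack.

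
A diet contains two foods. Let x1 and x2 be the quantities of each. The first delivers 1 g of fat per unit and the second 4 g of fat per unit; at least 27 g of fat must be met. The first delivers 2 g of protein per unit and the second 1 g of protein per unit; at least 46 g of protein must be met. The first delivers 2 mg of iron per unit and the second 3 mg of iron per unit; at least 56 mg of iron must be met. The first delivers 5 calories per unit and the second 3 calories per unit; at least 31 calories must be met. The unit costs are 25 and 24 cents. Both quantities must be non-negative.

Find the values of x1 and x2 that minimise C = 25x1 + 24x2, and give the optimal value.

x1 = 41/2, x2 = 5, minimum C = 1265/2

Corner points and C = 25x1 + 24x2:
  (0, 46) → C = 1104
  (28, 0) → C = 700
  (41/2, 5) → C = 1265/2
The feasible region is unbounded (it extends along (0, 1), (1, 0)), but C strictly increases along every unbounded feasible direction, so there is no improving ray and the minimum is attained at a vertex.

The optimum lies where 2x1 + x2 = 46 and 2x1 + 3x2 = 56.
Solving simultaneously gives x1 = 41/2, x2 = 5.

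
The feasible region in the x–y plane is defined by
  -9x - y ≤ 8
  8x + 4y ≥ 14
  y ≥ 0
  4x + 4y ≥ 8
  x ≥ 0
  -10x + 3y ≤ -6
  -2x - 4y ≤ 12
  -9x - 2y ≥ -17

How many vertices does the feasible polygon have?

The feasible vertices (each the meet of two boundaries and inside every other half-plane) are:
  (3/2, 1/2)
  (33/32, 23/16)
  (13/7, 1/7)
  (63/47, 116/47)

4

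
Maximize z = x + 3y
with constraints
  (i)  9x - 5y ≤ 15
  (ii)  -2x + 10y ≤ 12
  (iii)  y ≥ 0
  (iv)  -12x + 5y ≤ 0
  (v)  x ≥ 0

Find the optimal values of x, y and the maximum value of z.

Corner points and z = x + 3y:
  (21/8, 69/40) → z = 39/5
  (5/3, 0) → z = 5/3
  (6/11, 72/55) → z = 246/55
  (0, 0) → z = 0

x = 21/8, y = 69/40, maximum z = 39/5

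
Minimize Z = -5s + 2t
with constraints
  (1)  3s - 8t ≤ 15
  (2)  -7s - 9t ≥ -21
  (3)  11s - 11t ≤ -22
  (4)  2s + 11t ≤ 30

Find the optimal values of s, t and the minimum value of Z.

Extreme points and Z = -5s + 2t:
  (-31/5, -21/5) → Z = 113/5
  (3/16, 35/16) → Z = 55/16
  (-39/59, 168/59) → Z = 9
The feasible region is unbounded (it extends along (-11, 2), (-8, -3)), but Z strictly increases along every unbounded feasible direction, so there is no improving ray and the minimum is attained at a vertex.

At the optimal vertex, -7s - 9t = -21 and 11s - 11t = -22.
Solving simultaneously gives s = 3/16, t = 35/16.

s = 3/16, t = 35/16, minimum Z = 55/16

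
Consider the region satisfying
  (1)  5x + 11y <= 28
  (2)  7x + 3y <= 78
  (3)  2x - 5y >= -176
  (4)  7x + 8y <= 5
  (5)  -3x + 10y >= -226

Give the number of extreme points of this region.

5

Pairwise boundary intersections that survive every other constraint:
  (-1796/47, 936/47)
  (-169/37, 171/37)
  (87/5, -73/5)
  (1458/79, -1348/79)
  (-578, -196)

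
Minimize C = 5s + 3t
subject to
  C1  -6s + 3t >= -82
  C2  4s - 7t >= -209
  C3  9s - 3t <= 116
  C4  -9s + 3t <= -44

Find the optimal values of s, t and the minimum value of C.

Extreme points and C = 5s + 3t:
  (34/3, -14/3) → C = 128/3
  (-38/3, -158/3) → C = -664/3
  (1439/51, 2345/51) → C = 14230/51
  (55/3, 121/3) → C = 638/3

The optimum lies where -6s + 3t = -82 and -9s + 3t = -44.
Solving simultaneously gives s = -38/3, t = -158/3.

s = -38/3, t = -158/3, minimum C = -664/3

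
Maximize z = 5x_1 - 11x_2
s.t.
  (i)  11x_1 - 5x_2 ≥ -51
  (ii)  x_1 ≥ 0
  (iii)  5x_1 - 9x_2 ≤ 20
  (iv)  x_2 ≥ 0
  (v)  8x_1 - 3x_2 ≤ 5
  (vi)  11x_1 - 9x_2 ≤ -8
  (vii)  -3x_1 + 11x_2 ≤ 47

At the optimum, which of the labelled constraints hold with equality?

(ii) and (vi)

Extreme points and z = 5x_1 - 11x_2:
  (0, 8/9) → z = -88/9
  (0, 47/11) → z = -47
  (23/13, 119/39) → z = -964/39
  (196/79, 391/79) → z = -3321/79

The maximum is at (0, 8/9). Substituting into each constraint, equality holds for (ii) and (vi); the remaining constraints have slack.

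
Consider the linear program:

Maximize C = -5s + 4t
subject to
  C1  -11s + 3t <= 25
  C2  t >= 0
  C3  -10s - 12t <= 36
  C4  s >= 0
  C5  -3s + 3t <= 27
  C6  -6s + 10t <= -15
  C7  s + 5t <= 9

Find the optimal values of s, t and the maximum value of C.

s = 5/2, t = 0, maximum C = -25/2

Corner points and C = -5s + 4t:
  (5/2, 0) → C = -25/2
  (9, 0) → C = -45
  (33/8, 39/40) → C = -669/40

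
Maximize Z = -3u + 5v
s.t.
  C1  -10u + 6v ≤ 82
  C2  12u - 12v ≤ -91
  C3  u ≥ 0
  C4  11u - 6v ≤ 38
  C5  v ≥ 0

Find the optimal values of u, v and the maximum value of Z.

u = 120, v = 641/3, maximum Z = 2125/3

Corner points and Z = -3u + 5v:
  (0, 41/3) → Z = 205/3
  (120, 641/3) → Z = 2125/3
  (0, 91/12) → Z = 455/12
  (167/10, 1457/60) → Z = 4279/60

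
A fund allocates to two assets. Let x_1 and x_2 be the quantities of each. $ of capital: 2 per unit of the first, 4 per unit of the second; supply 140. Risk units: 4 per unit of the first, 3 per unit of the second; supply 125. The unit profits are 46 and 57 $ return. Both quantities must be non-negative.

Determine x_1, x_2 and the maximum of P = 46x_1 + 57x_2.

x_1 = 8, x_2 = 31, maximum P = 2135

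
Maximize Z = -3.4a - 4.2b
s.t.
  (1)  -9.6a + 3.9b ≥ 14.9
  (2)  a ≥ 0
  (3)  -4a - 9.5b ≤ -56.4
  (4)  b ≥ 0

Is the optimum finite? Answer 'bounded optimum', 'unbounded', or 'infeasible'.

bounded optimum

Feasible corners and Z = -3.4a - 4.2b:
  (7841/10680, 7513/1335) → Z = -1395481/53400
  (0, 564/95) → Z = -11844/475
The feasible region has finitely many vertices and no improving ray; the maximum is -11844/475 at (0, 564/95).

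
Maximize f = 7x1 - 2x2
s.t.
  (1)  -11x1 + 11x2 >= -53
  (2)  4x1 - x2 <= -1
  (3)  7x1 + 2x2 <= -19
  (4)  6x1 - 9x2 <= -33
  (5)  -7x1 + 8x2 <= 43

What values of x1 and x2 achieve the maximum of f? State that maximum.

x1 = -79/25, x2 = 39/25, maximum f = -631/25

Vertices and f = 7x1 - 2x2:
  (-79/25, 39/25) → f = -631/25
  (-17/5, 12/5) → f = -143/5
  (-41/5, -9/5) → f = -269/5

The binding constraints are 7x1 + 2x2 = -19 and 6x1 - 9x2 = -33.
Solving simultaneously gives x1 = -79/25, x2 = 39/25.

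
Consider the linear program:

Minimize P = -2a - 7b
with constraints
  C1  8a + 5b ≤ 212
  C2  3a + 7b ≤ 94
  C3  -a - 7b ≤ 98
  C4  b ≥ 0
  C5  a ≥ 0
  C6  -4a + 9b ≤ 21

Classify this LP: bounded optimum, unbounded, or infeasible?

Extreme points and P = -2a - 7b:
  (1014/41, 116/41) → P = -2840/41
  (53/2, 0) → P = -53
  (699/55, 439/55) → P = -4471/55
  (0, 0) → P = 0
  (0, 7/3) → P = -49/3
The feasible region has finitely many vertices and no improving ray; the minimum is -4471/55 at (699/55, 439/55).

bounded optimum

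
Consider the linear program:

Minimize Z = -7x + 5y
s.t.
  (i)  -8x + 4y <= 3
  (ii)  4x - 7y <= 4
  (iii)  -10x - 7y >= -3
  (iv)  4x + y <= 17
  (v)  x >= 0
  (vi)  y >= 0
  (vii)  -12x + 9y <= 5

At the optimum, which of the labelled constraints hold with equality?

Extreme points and Z = -7x + 5y:
  (0, 3/7) → Z = 15/7
  (3/10, 0) → Z = -21/10
  (0, 0) → Z = 0

The minimum is at (3/10, 0). Substituting into each constraint, equality holds for (iii) and (vi); the remaining constraints have slack.

(iii) and (vi)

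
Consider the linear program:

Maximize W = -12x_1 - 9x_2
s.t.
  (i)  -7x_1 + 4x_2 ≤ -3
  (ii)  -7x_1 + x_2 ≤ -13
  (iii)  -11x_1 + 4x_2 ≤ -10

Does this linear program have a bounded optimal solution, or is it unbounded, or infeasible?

From the feasible point (7/3, 10/3), moving in the direction (-1, -7) keeps every constraint satisfied while W increases without bound.

unbounded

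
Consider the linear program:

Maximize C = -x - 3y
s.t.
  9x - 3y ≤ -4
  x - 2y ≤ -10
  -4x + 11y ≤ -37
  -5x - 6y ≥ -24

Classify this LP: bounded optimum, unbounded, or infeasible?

From the feasible point (-184/3, -77/3), moving in the direction (-2, -1) keeps every constraint satisfied while C increases without bound.

unbounded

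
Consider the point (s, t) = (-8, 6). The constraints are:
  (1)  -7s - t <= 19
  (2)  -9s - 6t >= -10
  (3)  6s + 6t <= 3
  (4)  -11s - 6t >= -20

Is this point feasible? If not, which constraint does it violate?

Constraint (1): -7s - t = 50, which is not ≤ 19. All other constraints are satisfied.

not feasible — violates (1)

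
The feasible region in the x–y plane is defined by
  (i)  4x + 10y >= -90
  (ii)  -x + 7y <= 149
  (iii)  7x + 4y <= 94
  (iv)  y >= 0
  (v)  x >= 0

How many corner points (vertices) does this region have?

Intersecting each pair of boundary lines and keeping only the points that satisfy every inequality leaves:
  (62/53, 1137/53)
  (0, 149/7)
  (94/7, 0)
  (0, 0)

4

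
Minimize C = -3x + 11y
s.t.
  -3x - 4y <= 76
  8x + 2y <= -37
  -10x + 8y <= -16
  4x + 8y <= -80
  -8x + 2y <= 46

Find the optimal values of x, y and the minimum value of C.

x = 2/13, y = -497/26, minimum C = -5479/26

Vertices and C = -3x + 11y:
  (2/13, -497/26) → C = -5479/26
  (-17/2, -101/8) → C = -907/8
  (-17/7, -123/14) → C = -1251/14
  (-32/7, -54/7) → C = -498/7

The binding constraints are -3x - 4y = 76 and 8x + 2y = -37.
Solving simultaneously gives x = 2/13, y = -497/26.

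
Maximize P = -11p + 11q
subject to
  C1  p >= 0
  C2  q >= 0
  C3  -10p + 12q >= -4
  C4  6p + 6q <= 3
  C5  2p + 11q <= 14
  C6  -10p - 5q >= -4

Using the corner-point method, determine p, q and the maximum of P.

p = 0, q = 1/2, maximum P = 11/2

Vertices and P = -11p + 11q:
  (0, 0) → P = 0
  (0, 1/2) → P = 11/2
  (2/5, 0) → P = -22/5
  (3/10, 1/5) → P = -11/10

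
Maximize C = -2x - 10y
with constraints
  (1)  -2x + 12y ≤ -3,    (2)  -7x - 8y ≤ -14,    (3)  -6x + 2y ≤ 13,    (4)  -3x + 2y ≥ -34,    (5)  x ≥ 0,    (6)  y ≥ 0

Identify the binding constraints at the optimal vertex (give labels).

Feasible corners and C = -2x - 10y:
  (48/25, 7/100) → C = -227/50
  (201/16, 59/32) → C = -697/16
  (2, 0) → C = -4
  (34/3, 0) → C = -68/3

The maximum is at (2, 0). Substituting into each constraint, equality holds for (2) and (6); the remaining constraints have slack.

(2) and (6)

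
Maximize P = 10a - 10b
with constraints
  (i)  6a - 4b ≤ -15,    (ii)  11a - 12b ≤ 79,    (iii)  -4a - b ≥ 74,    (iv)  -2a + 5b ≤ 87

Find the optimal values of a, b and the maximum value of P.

Extreme points and P = 10a - 10b:
  (-124/7, -639/28) → P = 715/14
  (-311/22, -192/11) → P = 365/11
  (-457/22, 100/11) → P = -3285/11
The feasible region is unbounded (it extends along (-12, -11), (-5, -2)), but P strictly decreases along every unbounded feasible direction, so there is no improving ray and the maximum is attained at a vertex.

The optimum lies where 6a - 4b = -15 and 11a - 12b = 79.
Solving simultaneously gives a = -124/7, b = -639/28.

a = -124/7, b = -639/28, maximum P = 715/14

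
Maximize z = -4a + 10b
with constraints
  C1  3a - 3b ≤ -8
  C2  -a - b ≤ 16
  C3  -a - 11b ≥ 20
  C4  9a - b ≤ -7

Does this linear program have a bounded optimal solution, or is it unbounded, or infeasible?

Extreme points and z = -4a + 10b:
  (-28/3, -20/3) → z = -88/3
  (-37/9, -13/9) → z = 2
  (-78/5, -2/5) → z = 292/5
The feasible region has finitely many vertices and no improving ray; the maximum is 292/5 at (-78/5, -2/5).

bounded optimum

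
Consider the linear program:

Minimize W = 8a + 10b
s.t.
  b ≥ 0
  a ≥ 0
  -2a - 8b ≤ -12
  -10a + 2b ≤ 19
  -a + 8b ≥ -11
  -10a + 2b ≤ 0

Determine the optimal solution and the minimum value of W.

a = 2/7, b = 10/7, minimum W = 116/7

Extreme points and W = 8a + 10b:
  (6, 0) → W = 48
  (11, 0) → W = 88
  (2/7, 10/7) → W = 116/7
The feasible region is unbounded (it extends along (8, 1), (1, 5)), but W strictly increases along every unbounded feasible direction, so there is no improving ray and the minimum is attained at a vertex.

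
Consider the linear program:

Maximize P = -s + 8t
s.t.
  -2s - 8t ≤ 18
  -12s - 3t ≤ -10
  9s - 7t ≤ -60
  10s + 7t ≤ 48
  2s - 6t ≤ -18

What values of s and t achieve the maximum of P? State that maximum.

s = -37/27, t = 238/27, maximum P = 647/9

Corner points and P = -s + 8t:
  (-110/111, 270/37) → P = 6590/111
  (-37/27, 238/27) → P = 647/9
  (-12/19, 1032/133) → P = 8340/133

At the optimal vertex, -12s - 3t = -10 and 10s + 7t = 48.
Solving simultaneously gives s = -37/27, t = 238/27.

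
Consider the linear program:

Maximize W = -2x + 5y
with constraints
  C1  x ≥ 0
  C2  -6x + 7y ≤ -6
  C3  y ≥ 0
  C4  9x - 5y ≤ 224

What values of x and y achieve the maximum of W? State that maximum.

x = 1538/33, y = 430/11, maximum W = 3374/33

Extreme points and W = -2x + 5y:
  (1, 0) → W = -2
  (1538/33, 430/11) → W = 3374/33
  (224/9, 0) → W = -448/9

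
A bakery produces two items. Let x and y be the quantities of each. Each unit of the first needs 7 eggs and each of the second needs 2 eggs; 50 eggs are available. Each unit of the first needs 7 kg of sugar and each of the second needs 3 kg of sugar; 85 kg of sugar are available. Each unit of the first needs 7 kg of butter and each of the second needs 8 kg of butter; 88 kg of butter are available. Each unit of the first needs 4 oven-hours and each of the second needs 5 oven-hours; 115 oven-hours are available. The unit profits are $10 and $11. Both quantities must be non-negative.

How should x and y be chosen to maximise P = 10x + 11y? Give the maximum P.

At the optimal vertex, 7x + 2y = 50 and 7x + 8y = 88.
Solving simultaneously gives x = 16/3, y = 19/3.

x = 16/3, y = 19/3, maximum P = 123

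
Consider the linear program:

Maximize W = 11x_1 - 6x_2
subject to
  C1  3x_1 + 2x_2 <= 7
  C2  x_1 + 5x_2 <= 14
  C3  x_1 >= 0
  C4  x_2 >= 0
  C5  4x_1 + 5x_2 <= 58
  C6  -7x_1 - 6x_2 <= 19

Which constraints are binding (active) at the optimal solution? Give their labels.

C1 and C4

Corner points and W = 11x_1 - 6x_2:
  (7/13, 35/13) → W = -133/13
  (7/3, 0) → W = 77/3
  (0, 14/5) → W = -84/5
  (0, 0) → W = 0

The maximum is at (7/3, 0). Substituting into each constraint, equality holds for C1 and C4; the remaining constraints have slack.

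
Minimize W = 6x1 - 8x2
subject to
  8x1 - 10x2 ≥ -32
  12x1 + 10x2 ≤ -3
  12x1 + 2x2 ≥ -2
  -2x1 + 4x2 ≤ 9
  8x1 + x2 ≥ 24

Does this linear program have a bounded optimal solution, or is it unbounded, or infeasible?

bounded optimum

Corner points and W = 6x1 - 8x2:
  (243/68, -78/17) → W = 1977/34
  (25/2, -76) → W = 683
The feasible region has finitely many vertices and no improving ray; the minimum is 1977/34 at (243/68, -78/17).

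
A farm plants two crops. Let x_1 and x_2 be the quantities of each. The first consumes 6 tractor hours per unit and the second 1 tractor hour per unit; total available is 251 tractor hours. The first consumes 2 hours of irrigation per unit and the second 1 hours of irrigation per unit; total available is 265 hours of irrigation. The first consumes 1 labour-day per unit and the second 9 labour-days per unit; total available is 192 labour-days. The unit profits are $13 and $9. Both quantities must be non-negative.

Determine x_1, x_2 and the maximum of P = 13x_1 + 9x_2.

Vertices and P = 13x_1 + 9x_2:
  (0, 0) → P = 0
  (0, 64/3) → P = 192
  (251/6, 0) → P = 3263/6
  (39, 17) → P = 660

The optimum lies where 6x_1 + x_2 = 251 and x_1 + 9x_2 = 192.
Solving simultaneously gives x_1 = 39, x_2 = 17.

x_1 = 39, x_2 = 17, maximum P = 660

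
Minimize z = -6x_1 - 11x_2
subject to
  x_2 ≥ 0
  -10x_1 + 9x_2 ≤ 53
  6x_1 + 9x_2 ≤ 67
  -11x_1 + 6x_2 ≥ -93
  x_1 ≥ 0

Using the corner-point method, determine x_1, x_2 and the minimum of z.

At the optimal vertex, -10x_1 + 9x_2 = 53 and 6x_1 + 9x_2 = 67.
Solving simultaneously gives x_1 = 7/8, x_2 = 247/36.

x_1 = 7/8, x_2 = 247/36, minimum z = -1453/18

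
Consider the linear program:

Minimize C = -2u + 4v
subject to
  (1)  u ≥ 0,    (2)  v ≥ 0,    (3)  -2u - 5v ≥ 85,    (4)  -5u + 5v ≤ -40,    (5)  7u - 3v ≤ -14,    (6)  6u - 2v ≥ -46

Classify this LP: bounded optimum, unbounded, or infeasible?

infeasible

The boundaries 7u - 3v = -14 and 6u - 2v = -46 meet at (-55/2, -119/2), but that point violates u ≥ 0. Every candidate vertex is excluded by some other constraint, so the feasible region is empty.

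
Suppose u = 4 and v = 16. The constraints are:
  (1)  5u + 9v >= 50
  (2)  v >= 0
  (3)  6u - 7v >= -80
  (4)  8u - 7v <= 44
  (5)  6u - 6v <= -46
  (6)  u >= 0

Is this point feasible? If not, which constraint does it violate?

not feasible — violates (3)

Constraint (3): 6u - 7v = -88, which is not ≥ -80. All other constraints are satisfied.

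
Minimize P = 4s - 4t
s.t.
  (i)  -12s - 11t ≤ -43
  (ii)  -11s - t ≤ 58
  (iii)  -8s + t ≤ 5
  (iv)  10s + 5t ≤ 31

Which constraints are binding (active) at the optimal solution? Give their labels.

Feasible corners and P = 4s - 4t:
  (-3/25, 101/25) → P = -416/25
  (63/25, 29/25) → P = 136/25
  (3/25, 149/25) → P = -584/25

The minimum is at (3/25, 149/25). Substituting into each constraint, equality holds for (iii) and (iv); the remaining constraints have slack.

(iii) and (iv)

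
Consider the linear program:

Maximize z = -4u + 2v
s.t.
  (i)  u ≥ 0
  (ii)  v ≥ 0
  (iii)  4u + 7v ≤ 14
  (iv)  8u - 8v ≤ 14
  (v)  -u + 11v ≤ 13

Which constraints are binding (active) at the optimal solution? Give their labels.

(i) and (v)

Corner points and z = -4u + 2v:
  (0, 0) → z = 0
  (0, 13/11) → z = 26/11
  (7/4, 0) → z = -7
  (105/44, 7/11) → z = -91/11
  (21/17, 22/17) → z = -40/17

The maximum is at (0, 13/11). Substituting into each constraint, equality holds for (i) and (v); the remaining constraints have slack.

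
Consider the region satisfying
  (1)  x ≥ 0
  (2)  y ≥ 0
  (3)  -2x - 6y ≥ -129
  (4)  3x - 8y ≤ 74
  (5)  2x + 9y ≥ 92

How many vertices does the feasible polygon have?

Pairwise boundary intersections that survive every other constraint:
  (0, 43/2)
  (0, 92/9)
  (738/17, 239/34)
  (1402/43, 128/43)

4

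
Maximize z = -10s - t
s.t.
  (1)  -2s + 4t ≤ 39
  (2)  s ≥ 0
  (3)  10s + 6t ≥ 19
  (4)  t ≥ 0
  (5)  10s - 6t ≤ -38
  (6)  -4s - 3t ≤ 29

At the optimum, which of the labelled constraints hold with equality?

(2) and (5)

Feasible corners and z = -10s - t:
  (0, 39/4) → z = -39/4
  (41/14, 157/14) → z = -81/2
  (0, 19/3) → z = -19/3

The maximum is at (0, 19/3). Substituting into each constraint, equality holds for (2) and (5); the remaining constraints have slack.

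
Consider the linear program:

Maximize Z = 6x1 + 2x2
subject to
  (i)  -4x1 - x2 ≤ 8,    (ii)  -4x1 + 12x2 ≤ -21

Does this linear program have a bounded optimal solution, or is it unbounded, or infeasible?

From the feasible point (-75/52, -29/13), moving in the direction (12, 4) keeps every constraint satisfied while Z increases without bound.

unbounded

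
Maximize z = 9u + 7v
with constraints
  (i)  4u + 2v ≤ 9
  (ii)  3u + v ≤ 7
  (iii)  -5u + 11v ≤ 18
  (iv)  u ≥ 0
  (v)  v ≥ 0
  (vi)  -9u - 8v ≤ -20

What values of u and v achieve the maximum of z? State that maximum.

Feasible corners and z = 9u + 7v:
  (7/6, 13/6) → z = 77/3
  (9/4, 0) → z = 81/4
  (76/139, 262/139) → z = 2518/139
  (20/9, 0) → z = 20

u = 7/6, v = 13/6, maximum z = 77/3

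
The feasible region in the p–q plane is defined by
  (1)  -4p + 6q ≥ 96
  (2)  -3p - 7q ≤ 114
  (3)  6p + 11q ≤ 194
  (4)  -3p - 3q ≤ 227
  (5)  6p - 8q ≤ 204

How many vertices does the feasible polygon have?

4

Intersecting each pair of boundary lines and keeping only the points that satisfy every inequality leaves:
  (-678/23, -84/23)
  (27/20, 169/10)
  (-1247/12, 113/4)
  (-3079/15, 648/5)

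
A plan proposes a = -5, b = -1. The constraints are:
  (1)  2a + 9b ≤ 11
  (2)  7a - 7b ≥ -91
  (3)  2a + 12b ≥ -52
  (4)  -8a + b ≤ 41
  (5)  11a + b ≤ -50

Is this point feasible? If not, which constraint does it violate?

(1): -19 ≤ 11 ✓
(2): -28 ≥ -91 ✓
(3): -22 ≥ -52 ✓
(4): 39 ≤ 41 ✓
(5): -56 ≤ -50 ✓

feasible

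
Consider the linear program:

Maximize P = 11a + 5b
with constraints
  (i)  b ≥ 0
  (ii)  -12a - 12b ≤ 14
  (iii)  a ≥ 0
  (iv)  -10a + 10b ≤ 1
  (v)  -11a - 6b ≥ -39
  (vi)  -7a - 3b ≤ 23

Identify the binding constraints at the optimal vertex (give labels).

Feasible corners and P = 11a + 5b:
  (0, 0) → P = 0
  (39/11, 0) → P = 39
  (0, 1/10) → P = 1/2
  (192/85, 401/170) → P = 6229/170

The maximum is at (39/11, 0). Substituting into each constraint, equality holds for (i) and (v); the remaining constraints have slack.

(i) and (v)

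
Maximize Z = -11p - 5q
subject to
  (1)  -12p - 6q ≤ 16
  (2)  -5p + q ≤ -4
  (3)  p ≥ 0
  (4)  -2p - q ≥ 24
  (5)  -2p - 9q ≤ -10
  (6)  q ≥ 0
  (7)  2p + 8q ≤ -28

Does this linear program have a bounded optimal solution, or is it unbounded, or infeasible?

infeasible

Constraints -12p - 6q ≤ 16 and -2p - q ≥ 24 have parallel boundaries but demand opposite sides — no point can satisfy both, so the region is empty.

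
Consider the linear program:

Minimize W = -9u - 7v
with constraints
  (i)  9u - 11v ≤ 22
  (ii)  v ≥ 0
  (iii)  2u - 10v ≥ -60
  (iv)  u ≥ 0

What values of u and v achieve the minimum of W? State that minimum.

u = 220/17, v = 146/17, minimum W = -3002/17

Feasible corners and W = -9u - 7v:
  (22/9, 0) → W = -22
  (220/17, 146/17) → W = -3002/17
  (0, 0) → W = 0
  (0, 6) → W = -42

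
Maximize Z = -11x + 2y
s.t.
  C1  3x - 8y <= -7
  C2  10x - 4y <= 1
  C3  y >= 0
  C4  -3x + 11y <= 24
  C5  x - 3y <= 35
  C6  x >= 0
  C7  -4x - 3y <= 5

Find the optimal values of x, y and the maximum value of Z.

Corner points and Z = -11x + 2y:
  (9/17, 73/68) → Z = -125/34
  (0, 7/8) → Z = 7/4
  (107/98, 243/98) → Z = -691/98
  (0, 24/11) → Z = 48/11

At the optimal vertex, -3x + 11y = 24 and x = 0.
Solving simultaneously gives x = 0, y = 24/11.

x = 0, y = 24/11, maximum Z = 48/11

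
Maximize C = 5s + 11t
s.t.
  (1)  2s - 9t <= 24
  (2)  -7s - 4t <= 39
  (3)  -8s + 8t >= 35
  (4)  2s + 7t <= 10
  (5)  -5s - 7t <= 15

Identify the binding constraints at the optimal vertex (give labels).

(3) and (4)

Feasible corners and C = 5s + 11t:
  (-313/41, 148/41) → C = 63/41
  (-213/29, 90/29) → C = -75/29
  (-55/24, 25/12) → C = 275/24
  (-365/96, 55/96) → C = -305/24

The maximum is at (-55/24, 25/12). Substituting into each constraint, equality holds for (3) and (4); the remaining constraints have slack.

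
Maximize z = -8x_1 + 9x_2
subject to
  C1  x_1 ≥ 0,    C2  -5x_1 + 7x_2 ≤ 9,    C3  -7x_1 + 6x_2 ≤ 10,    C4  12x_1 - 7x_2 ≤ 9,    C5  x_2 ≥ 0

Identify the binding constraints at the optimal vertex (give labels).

Feasible corners and z = -8x_1 + 9x_2:
  (0, 9/7) → z = 81/7
  (0, 0) → z = 0
  (18/7, 153/49) → z = 369/49
  (3/4, 0) → z = -6

The maximum is at (0, 9/7). Substituting into each constraint, equality holds for C1 and C2; the remaining constraints have slack.

C1 and C2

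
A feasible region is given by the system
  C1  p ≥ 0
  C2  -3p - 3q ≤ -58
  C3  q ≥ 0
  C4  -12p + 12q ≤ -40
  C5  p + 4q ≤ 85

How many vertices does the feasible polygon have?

4

Intersecting each pair of boundary lines and keeping only the points that satisfy every inequality leaves:
  (58/3, 0)
  (34/3, 8)
  (85, 0)
  (59/3, 49/3)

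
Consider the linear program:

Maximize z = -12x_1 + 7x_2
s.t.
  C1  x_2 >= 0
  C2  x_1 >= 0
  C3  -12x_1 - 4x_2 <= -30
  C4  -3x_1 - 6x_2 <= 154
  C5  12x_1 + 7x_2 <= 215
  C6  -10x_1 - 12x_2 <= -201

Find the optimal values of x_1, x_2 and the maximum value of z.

Vertices and z = -12x_1 + 7x_2:
  (0, 215/7) → z = 215
  (0, 67/4) → z = 469/4
  (1173/74, 131/37) → z = -6121/37

At the optimal vertex, x_1 = 0 and 12x_1 + 7x_2 = 215.
Solving simultaneously gives x_1 = 0, x_2 = 215/7.

x_1 = 0, x_2 = 215/7, maximum z = 215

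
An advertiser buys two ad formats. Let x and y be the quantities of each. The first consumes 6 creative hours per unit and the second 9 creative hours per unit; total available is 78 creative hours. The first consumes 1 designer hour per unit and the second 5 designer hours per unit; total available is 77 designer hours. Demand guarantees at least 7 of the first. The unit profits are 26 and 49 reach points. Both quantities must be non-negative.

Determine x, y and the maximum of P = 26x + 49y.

Vertices and P = 26x + 49y:
  (13, 0) → P = 338
  (7, 0) → P = 182
  (7, 4) → P = 378

The optimum lies where 6x + 9y = 78 and x = 7.
Solving simultaneously gives x = 7, y = 4.

x = 7, y = 4, maximum P = 378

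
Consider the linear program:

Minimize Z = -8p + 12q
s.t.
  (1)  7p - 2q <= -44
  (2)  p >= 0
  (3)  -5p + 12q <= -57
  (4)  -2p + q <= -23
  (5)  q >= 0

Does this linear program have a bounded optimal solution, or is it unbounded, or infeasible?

infeasible

The boundaries -5p + 12q = -57 and -2p + q = -23 meet at (219/19, 1/19), but that point violates 7p - 2q ≤ -44. Every candidate vertex is excluded by some other constraint, so the feasible region is empty.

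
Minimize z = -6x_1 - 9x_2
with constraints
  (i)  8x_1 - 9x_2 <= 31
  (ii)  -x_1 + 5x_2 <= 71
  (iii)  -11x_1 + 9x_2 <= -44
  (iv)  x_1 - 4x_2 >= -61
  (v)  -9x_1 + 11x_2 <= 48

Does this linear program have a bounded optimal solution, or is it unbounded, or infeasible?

bounded optimum

Vertices and z = -6x_1 - 9x_2:
  (794/31, 599/31) → z = -10155/31
  (13/3, 11/27) → z = -89/3
  (859/46, 825/46) → z = -12579/46
The feasible region has finitely many vertices and no improving ray; the minimum is -10155/31 at (794/31, 599/31).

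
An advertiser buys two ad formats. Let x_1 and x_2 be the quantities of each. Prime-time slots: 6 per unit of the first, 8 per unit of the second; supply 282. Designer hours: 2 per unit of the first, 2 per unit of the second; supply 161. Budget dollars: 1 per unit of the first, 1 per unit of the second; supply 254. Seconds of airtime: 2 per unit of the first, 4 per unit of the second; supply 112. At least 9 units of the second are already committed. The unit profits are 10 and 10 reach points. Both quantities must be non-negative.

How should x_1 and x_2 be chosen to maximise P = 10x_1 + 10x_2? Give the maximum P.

x_1 = 35, x_2 = 9, maximum P = 440

Feasible corners and P = 10x_1 + 10x_2:
  (0, 28) → P = 280
  (0, 9) → P = 90
  (29, 27/2) → P = 425
  (35, 9) → P = 440

The optimum lies where 6x_1 + 8x_2 = 282 and x_2 = 9.
Solving simultaneously gives x_1 = 35, x_2 = 9.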